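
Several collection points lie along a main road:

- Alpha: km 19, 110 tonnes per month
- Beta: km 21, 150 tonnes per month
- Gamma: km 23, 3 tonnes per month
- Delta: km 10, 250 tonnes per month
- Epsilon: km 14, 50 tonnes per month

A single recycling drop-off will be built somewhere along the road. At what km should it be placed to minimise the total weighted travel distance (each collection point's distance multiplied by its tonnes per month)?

For a sum of weighted absolute distances on a line, the optimum is the weighted median (not the mean). Total weight W = 563; half-weight = 281.5.
Sort by position and accumulate weight:
  km 10 (Delta, w=250) → cum 250
  km 14 (Epsilon, w=50) → cum 300  ≥ 281.5 → median here
  km 19 (Alpha, w=110) → cum 410
  km 21 (Beta, w=150) → cum 560
  km 23 (Gamma, w=3) → cum 563
Optimal location: km 14.

x = 14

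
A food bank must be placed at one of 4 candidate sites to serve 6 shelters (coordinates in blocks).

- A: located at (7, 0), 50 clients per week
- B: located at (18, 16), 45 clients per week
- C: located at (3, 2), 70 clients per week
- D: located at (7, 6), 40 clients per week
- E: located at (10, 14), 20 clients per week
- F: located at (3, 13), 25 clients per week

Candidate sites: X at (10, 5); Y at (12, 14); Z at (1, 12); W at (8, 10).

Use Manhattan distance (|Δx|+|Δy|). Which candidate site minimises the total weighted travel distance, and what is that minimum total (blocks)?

X, total 2670 blocks

Total weighted distance at each candidate:
  X (10, 5): total = 2670
  Y (12, 14): total = 3590
  Z (1, 12): total = 3460
  W (8, 10): total = 2700
Minimum is at X with total 2670 blocks.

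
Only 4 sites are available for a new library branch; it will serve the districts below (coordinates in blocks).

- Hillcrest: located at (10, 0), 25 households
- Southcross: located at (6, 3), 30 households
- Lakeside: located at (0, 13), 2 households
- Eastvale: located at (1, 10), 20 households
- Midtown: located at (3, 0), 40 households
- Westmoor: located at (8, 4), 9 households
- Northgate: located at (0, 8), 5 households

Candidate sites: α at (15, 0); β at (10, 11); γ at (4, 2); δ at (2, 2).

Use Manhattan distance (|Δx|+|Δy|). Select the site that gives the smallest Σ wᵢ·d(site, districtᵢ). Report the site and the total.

γ, total 764 blocks

Total weighted distance at each candidate:
  α (15, 0): total = 1715
  β (10, 11): total = 1725
  γ (4, 2): total = 764
  δ (2, 2): total = 838
Minimum is at γ with total 764 blocks.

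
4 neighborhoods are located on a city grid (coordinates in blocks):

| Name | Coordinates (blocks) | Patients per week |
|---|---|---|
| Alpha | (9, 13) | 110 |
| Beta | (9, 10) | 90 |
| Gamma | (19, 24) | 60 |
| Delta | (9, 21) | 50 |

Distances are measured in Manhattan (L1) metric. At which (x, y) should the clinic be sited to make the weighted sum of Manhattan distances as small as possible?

Manhattan distance separates: Σwᵢ(|x−xᵢ|+|y−yᵢ|) = Σwᵢ|x−xᵢ| + Σwᵢ|y−yᵢ|, so x and y are optimised independently as 1-D weighted medians.
Total weight W = 310; half = 155.
x-coordinate, sorted with cumulative weight:
  x=9 (Alpha, w=110) cum 110
  x=9 (Beta, w=90) cum 200  ← median
  x=9 (Delta, w=50) cum 250
  x=19 (Gamma, w=60) cum 310
⇒ x* = 9
y-coordinate, sorted with cumulative weight:
  y=10 (Beta, w=90) cum 90
  y=13 (Alpha, w=110) cum 200  ← median
  y=21 (Delta, w=50) cum 250
  y=24 (Gamma, w=60) cum 310
⇒ y* = 13

(9, 13)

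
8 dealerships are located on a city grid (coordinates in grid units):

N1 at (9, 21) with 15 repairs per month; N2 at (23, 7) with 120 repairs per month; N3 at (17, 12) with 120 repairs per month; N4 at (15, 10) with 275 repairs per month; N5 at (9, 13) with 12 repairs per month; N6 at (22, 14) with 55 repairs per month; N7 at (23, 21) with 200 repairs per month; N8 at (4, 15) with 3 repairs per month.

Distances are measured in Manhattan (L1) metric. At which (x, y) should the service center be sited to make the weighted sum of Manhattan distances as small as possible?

(17, 12)

Manhattan distance separates: Σwᵢ(|x−xᵢ|+|y−yᵢ|) = Σwᵢ|x−xᵢ| + Σwᵢ|y−yᵢ|, so x and y are optimised independently as 1-D weighted medians.
Total weight W = 800; half = 400.
x-coordinate, sorted with cumulative weight:
  x=4 (N8, w=3) cum 3
  x=9 (N1, w=15) cum 18
  x=9 (N5, w=12) cum 30
  x=15 (N4, w=275) cum 305
  x=17 (N3, w=120) cum 425  ← median
  x=22 (N6, w=55) cum 480
  x=23 (N2, w=120) cum 600
  x=23 (N7, w=200) cum 800
⇒ x* = 17
y-coordinate, sorted with cumulative weight:
  y=7 (N2, w=120) cum 120
  y=10 (N4, w=275) cum 395
  y=12 (N3, w=120) cum 515  ← median
  y=13 (N5, w=12) cum 527
  y=14 (N6, w=55) cum 582
  y=15 (N8, w=3) cum 585
  y=21 (N1, w=15) cum 600
  y=21 (N7, w=200) cum 800
⇒ y* = 12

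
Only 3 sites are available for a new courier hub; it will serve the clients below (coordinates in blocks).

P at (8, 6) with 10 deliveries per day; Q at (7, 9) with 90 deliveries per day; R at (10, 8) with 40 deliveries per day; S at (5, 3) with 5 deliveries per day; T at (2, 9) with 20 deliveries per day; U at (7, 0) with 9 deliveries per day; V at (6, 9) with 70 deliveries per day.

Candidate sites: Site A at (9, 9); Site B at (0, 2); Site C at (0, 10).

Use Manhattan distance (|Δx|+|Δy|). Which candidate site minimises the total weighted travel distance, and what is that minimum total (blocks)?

Site A, total 799 blocks

Total weighted distance at each candidate:
  Site A (9, 9): total = 799
  Site B (0, 2): total = 3221
  Site C (0, 10): total = 2083
Minimum is at Site A with total 799 blocks.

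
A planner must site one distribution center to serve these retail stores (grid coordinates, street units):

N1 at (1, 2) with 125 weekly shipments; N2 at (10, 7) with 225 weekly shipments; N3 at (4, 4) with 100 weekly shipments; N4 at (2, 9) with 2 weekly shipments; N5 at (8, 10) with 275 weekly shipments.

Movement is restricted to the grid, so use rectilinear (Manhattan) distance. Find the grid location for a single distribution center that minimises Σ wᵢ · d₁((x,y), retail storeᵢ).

Manhattan distance separates: Σwᵢ(|x−xᵢ|+|y−yᵢ|) = Σwᵢ|x−xᵢ| + Σwᵢ|y−yᵢ|, so x and y are optimised independently as 1-D weighted medians.
Total weight W = 727; half = 363.5.
x-coordinate, sorted with cumulative weight:
  x=1 (N1, w=125) cum 125
  x=2 (N4, w=2) cum 127
  x=4 (N3, w=100) cum 227
  x=8 (N5, w=275) cum 502  ← median
  x=10 (N2, w=225) cum 727
⇒ x* = 8
y-coordinate, sorted with cumulative weight:
  y=2 (N1, w=125) cum 125
  y=4 (N3, w=100) cum 225
  y=7 (N2, w=225) cum 450  ← median
  y=9 (N4, w=2) cum 452
  y=10 (N5, w=275) cum 727
⇒ y* = 7

(8, 7)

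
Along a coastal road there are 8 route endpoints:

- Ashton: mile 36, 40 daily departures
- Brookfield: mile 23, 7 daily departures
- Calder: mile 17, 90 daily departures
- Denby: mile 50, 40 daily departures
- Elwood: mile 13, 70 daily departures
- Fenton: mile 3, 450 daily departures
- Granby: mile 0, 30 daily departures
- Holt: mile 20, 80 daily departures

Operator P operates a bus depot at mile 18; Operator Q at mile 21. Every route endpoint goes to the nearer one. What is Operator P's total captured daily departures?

The indifferent point is the midpoint (18+21)/2 = 19.5; route endpoints left of it (closer to Operator P at 18) go to Operator P, those right go to Operator Q.
  Granby at 0 (w=30) → Operator P
  Fenton at 3 (w=450) → Operator P
  Elwood at 13 (w=70) → Operator P
  Calder at 17 (w=90) → Operator P
  Holt at 20 (w=80) → Operator Q
  Brookfield at 23 (w=7) → Operator Q
  Ashton at 36 (w=40) → Operator Q
  Denby at 50 (w=40) → Operator Q
Operator P captures 640; Operator Q captures 167.

640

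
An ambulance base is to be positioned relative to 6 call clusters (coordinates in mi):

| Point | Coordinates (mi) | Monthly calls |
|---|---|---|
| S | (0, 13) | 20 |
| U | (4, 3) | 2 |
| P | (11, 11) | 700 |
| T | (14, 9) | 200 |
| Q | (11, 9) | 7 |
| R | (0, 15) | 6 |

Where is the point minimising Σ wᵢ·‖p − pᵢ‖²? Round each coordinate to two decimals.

(11.32, 10.61)

The minimiser of Σwᵢ‖p−pᵢ‖² is the weighted centroid p* = (Σwᵢpᵢ)/(Σwᵢ).
Σwᵢ = 935.
Σwᵢxᵢ = 20·0 + 2·4 + 700·11 + 200·14 + 7·11 + 6·0 = 10585.
Σwᵢyᵢ = 20·13 + 2·3 + 700·11 + 200·9 + 7·9 + 6·15 = 9919.
x* = 10585/935 = 11.32, y* = 9919/935 = 10.61.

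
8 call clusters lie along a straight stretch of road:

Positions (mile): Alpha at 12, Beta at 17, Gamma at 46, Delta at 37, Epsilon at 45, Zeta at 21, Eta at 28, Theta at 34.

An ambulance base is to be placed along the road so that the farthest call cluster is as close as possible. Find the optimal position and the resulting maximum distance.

location 29, max distance 17

The 1-center on a line is the midpoint of the two extreme points: leftmost at 12, rightmost at 46.
Optimal location = (12 + 46)/2 = 29; maximum distance = (46 − 12)/2 = 17.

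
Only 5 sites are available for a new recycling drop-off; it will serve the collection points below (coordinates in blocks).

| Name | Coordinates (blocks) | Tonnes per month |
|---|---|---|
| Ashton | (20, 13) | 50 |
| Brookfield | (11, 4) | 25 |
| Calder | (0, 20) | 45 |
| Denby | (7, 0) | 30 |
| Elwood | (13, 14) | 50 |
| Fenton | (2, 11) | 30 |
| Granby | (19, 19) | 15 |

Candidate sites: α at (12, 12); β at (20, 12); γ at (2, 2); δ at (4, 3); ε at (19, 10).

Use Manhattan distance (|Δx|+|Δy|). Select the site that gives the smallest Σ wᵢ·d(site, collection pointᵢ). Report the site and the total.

Total weighted distance at each candidate:
  α (12, 12): total = 2775
  β (20, 12): total = 3625
  γ (2, 2): total = 4765
  δ (4, 3): total = 4390
  ε (19, 10): total = 3690
Minimum is at α with total 2775 blocks.

α, total 2775 blocks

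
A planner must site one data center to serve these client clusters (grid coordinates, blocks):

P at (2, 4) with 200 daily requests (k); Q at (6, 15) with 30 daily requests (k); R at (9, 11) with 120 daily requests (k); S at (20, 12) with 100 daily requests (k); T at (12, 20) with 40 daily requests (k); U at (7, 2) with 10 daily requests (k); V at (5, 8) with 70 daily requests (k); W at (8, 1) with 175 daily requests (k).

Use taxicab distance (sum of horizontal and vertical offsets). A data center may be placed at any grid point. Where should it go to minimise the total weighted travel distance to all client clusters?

(8, 4)

Manhattan distance separates: Σwᵢ(|x−xᵢ|+|y−yᵢ|) = Σwᵢ|x−xᵢ| + Σwᵢ|y−yᵢ|, so x and y are optimised independently as 1-D weighted medians.
Total weight W = 745; half = 372.5.
x-coordinate, sorted with cumulative weight:
  x=2 (P, w=200) cum 200
  x=5 (V, w=70) cum 270
  x=6 (Q, w=30) cum 300
  x=7 (U, w=10) cum 310
  x=8 (W, w=175) cum 485  ← median
  x=9 (R, w=120) cum 605
  x=12 (T, w=40) cum 645
  x=20 (S, w=100) cum 745
⇒ x* = 8
y-coordinate, sorted with cumulative weight:
  y=1 (W, w=175) cum 175
  y=2 (U, w=10) cum 185
  y=4 (P, w=200) cum 385  ← median
  y=8 (V, w=70) cum 455
  y=11 (R, w=120) cum 575
  y=12 (S, w=100) cum 675
  y=15 (Q, w=30) cum 705
  y=20 (T, w=40) cum 745
⇒ y* = 4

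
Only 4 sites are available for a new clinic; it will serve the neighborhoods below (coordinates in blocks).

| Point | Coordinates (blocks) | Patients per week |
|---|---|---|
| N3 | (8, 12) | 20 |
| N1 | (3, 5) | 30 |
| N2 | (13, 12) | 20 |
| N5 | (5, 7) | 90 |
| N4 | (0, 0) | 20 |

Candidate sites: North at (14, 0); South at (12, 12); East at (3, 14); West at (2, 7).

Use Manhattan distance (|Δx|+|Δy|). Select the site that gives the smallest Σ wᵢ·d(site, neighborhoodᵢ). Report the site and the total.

Total weighted distance at each candidate:
  North (14, 0): total = 2820
  South (12, 12): total = 2140
  East (3, 14): total = 1800
  West (2, 7): total = 1080
Minimum is at West with total 1080 blocks.

West, total 1080 blocks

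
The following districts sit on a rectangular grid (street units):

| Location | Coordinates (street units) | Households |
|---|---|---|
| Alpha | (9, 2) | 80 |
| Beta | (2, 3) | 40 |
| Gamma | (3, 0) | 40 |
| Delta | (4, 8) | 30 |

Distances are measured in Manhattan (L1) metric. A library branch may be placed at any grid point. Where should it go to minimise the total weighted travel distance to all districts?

(4, 2)

Manhattan distance separates: Σwᵢ(|x−xᵢ|+|y−yᵢ|) = Σwᵢ|x−xᵢ| + Σwᵢ|y−yᵢ|, so x and y are optimised independently as 1-D weighted medians.
Total weight W = 190; half = 95.
x-coordinate, sorted with cumulative weight:
  x=2 (Beta, w=40) cum 40
  x=3 (Gamma, w=40) cum 80
  x=4 (Delta, w=30) cum 110  ← median
  x=9 (Alpha, w=80) cum 190
⇒ x* = 4
y-coordinate, sorted with cumulative weight:
  y=0 (Gamma, w=40) cum 40
  y=2 (Alpha, w=80) cum 120  ← median
  y=3 (Beta, w=40) cum 160
  y=8 (Delta, w=30) cum 190
⇒ y* = 2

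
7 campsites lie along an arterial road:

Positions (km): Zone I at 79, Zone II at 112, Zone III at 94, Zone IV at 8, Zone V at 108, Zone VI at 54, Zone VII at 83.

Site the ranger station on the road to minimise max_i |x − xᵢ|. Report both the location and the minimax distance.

location 60, max distance 52

The 1-center on a line is the midpoint of the two extreme points: leftmost at 8, rightmost at 112.
Optimal location = (8 + 112)/2 = 60; maximum distance = (112 − 8)/2 = 52.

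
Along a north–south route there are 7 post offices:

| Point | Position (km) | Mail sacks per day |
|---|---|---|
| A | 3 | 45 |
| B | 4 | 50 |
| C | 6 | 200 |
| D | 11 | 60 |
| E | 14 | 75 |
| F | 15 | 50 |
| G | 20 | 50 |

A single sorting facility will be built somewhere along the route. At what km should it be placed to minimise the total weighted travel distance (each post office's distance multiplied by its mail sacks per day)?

x = 6

For a sum of weighted absolute distances on a line, the optimum is the weighted median (not the mean). Total weight W = 530; half-weight = 265.
Sort by position and accumulate weight:
  km 3 (A, w=45) → cum 45
  km 4 (B, w=50) → cum 95
  km 6 (C, w=200) → cum 295  ≥ 265 → median here
  km 11 (D, w=60) → cum 355
  km 14 (E, w=75) → cum 430
  km 15 (F, w=50) → cum 480
  km 20 (G, w=50) → cum 530
Optimal location: km 6.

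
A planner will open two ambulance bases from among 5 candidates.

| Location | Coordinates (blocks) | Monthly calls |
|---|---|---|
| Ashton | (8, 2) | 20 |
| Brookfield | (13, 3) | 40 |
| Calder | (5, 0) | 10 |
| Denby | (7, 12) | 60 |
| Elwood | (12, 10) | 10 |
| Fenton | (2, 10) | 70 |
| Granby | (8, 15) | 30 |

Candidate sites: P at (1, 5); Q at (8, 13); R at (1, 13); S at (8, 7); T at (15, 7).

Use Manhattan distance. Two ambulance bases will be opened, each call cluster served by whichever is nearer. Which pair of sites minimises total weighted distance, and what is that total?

Evaluate every pair (each demand assigned to the nearer of the two):
  {Q, S}: total = 1440
  {Q, T}: total = 1490
  {Q, R}: total = 1510
  {R, S}: total = 1510
  {P, Q}: total = 1520
  {P, S}: total = 1640
  {R, T}: total = 1680
  {S, T}: total = 1730
  {P, R}: total = 1960
  {P, T}: total = 2240
Best pair: {Q, S} with total 1440.

{Q, S}, total 1440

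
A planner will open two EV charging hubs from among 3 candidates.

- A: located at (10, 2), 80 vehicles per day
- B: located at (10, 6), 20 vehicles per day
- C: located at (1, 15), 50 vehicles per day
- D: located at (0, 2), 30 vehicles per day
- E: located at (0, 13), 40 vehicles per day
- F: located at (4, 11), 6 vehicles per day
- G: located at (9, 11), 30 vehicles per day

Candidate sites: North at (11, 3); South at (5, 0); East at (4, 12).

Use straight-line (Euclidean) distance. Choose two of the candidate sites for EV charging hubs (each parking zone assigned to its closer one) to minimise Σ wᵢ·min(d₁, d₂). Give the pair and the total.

Evaluate every pair (each demand assigned to the nearer of the two):
  {North, East}: total = 1035.5
  {South, East}: total = 1284.6
  {North, South}: total = 1982.4
Best pair: {North, East} with total 1035.5.

{North, East}, total 1035.5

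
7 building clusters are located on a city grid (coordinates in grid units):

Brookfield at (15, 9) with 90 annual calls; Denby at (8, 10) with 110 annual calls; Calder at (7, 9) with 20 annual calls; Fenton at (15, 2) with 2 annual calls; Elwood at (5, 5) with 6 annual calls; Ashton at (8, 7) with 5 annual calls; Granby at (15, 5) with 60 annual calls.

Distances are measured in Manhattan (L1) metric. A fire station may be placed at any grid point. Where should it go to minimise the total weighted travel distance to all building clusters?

Manhattan distance separates: Σwᵢ(|x−xᵢ|+|y−yᵢ|) = Σwᵢ|x−xᵢ| + Σwᵢ|y−yᵢ|, so x and y are optimised independently as 1-D weighted medians.
Total weight W = 293; half = 146.5.
x-coordinate, sorted with cumulative weight:
  x=5 (Elwood, w=6) cum 6
  x=7 (Calder, w=20) cum 26
  x=8 (Denby, w=110) cum 136
  x=8 (Ashton, w=5) cum 141
  x=15 (Brookfield, w=90) cum 231  ← median
  x=15 (Fenton, w=2) cum 233
  x=15 (Granby, w=60) cum 293
⇒ x* = 15
y-coordinate, sorted with cumulative weight:
  y=2 (Fenton, w=2) cum 2
  y=5 (Elwood, w=6) cum 8
  y=5 (Granby, w=60) cum 68
  y=7 (Ashton, w=5) cum 73
  y=9 (Brookfield, w=90) cum 163  ← median
  y=9 (Calder, w=20) cum 183
  y=10 (Denby, w=110) cum 293
⇒ y* = 9

(15, 9)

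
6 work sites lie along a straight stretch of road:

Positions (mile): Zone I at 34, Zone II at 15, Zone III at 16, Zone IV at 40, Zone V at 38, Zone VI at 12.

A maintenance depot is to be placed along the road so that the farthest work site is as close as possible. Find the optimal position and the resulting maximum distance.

location 26, max distance 14

The 1-center on a line is the midpoint of the two extreme points: leftmost at 12, rightmost at 40.
Optimal location = (12 + 40)/2 = 26; maximum distance = (40 − 12)/2 = 14.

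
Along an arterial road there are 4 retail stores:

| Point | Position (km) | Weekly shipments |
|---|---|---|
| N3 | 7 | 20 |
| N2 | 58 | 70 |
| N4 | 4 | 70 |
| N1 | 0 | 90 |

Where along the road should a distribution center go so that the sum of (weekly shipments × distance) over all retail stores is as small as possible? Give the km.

x = 4

For a sum of weighted absolute distances on a line, the optimum is the weighted median (not the mean). Total weight W = 250; half-weight = 125.
Sort by position and accumulate weight:
  km 0 (N1, w=90) → cum 90
  km 4 (N4, w=70) → cum 160  ≥ 125 → median here
  km 7 (N3, w=20) → cum 180
  km 58 (N2, w=70) → cum 250
Optimal location: km 4.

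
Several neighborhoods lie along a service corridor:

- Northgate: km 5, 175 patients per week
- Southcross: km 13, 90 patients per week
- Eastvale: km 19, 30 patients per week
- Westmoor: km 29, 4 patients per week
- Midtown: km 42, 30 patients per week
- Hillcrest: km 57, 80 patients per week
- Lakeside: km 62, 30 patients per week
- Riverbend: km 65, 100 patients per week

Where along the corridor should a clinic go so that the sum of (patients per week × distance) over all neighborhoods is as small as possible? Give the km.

For a sum of weighted absolute distances on a line, the optimum is the weighted median (not the mean). Total weight W = 539; half-weight = 269.5.
Sort by position and accumulate weight:
  km 5 (Northgate, w=175) → cum 175
  km 13 (Southcross, w=90) → cum 265
  km 19 (Eastvale, w=30) → cum 295  ≥ 269.5 → median here
  km 29 (Westmoor, w=4) → cum 299
  km 42 (Midtown, w=30) → cum 329
  km 57 (Hillcrest, w=80) → cum 409
  km 62 (Lakeside, w=30) → cum 439
  km 65 (Riverbend, w=100) → cum 539
Optimal location: km 19.

x = 19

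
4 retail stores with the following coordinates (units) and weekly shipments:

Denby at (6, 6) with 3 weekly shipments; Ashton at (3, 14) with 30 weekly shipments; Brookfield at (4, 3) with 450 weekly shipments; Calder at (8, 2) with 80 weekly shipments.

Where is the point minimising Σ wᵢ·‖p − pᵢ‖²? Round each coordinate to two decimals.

(4.53, 3.46)

The minimiser of Σwᵢ‖p−pᵢ‖² is the weighted centroid p* = (Σwᵢpᵢ)/(Σwᵢ).
Σwᵢ = 563.
Σwᵢxᵢ = 3·6 + 30·3 + 450·4 + 80·8 = 2548.
Σwᵢyᵢ = 3·6 + 30·14 + 450·3 + 80·2 = 1948.
x* = 2548/563 = 4.53, y* = 1948/563 = 3.46.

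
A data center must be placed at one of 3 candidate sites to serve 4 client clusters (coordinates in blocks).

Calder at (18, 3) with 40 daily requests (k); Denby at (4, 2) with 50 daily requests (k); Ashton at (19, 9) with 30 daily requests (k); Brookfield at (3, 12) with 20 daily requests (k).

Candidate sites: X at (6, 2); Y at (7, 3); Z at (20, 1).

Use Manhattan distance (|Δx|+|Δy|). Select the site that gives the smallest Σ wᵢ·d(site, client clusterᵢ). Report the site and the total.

Y, total 1440 blocks

Total weighted distance at each candidate:
  X (6, 2): total = 1480
  Y (7, 3): total = 1440
  Z (20, 1): total = 1840
Minimum is at Y with total 1440 blocks.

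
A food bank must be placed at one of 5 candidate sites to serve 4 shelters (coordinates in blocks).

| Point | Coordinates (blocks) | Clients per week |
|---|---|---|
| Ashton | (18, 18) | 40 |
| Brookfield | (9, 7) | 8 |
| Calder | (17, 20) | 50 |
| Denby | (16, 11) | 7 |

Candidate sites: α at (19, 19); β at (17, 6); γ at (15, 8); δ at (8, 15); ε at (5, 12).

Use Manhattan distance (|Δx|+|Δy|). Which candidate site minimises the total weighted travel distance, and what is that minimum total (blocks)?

Total weighted distance at each candidate:
  α (19, 19): total = 483
  β (17, 6): total = 1334
  γ (15, 8): total = 1304
  δ (8, 15): total = 1376
  ε (5, 12): total = 1916
Minimum is at α with total 483 blocks.

α, total 483 blocks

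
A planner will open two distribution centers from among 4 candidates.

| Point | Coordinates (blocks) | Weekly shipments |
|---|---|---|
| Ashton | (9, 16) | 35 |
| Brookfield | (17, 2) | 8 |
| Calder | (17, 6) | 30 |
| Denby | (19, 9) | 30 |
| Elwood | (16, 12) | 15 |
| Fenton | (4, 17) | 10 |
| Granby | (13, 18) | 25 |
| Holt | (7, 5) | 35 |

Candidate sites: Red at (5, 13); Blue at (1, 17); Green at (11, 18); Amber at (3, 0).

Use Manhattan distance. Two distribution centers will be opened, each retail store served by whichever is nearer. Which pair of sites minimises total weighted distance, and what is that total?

Evaluate every pair (each demand assigned to the nearer of the two):
  {Green, Amber}: total = 1928
  {Red, Green}: total = 1981
  {Blue, Green}: total = 2206
  {Red, Amber}: total = 2353
  {Red, Blue}: total = 2424
  {Blue, Amber}: total = 2763
Best pair: {Green, Amber} with total 1928.

{Green, Amber}, total 1928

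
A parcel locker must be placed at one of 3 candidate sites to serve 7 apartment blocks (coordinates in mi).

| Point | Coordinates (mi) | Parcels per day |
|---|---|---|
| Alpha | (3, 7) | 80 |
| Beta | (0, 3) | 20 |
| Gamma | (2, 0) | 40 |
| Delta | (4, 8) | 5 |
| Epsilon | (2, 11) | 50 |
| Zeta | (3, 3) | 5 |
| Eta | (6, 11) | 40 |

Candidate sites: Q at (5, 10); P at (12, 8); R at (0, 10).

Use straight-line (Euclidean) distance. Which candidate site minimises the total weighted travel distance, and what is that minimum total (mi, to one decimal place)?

Q, total 1140.4 mi

Total weighted distance at each candidate:
  Q (5, 10): total = 1140.4
  P (12, 8): total = 2378.5
  R (0, 10): total = 1302.9
Minimum is at Q with total 1140.4 mi.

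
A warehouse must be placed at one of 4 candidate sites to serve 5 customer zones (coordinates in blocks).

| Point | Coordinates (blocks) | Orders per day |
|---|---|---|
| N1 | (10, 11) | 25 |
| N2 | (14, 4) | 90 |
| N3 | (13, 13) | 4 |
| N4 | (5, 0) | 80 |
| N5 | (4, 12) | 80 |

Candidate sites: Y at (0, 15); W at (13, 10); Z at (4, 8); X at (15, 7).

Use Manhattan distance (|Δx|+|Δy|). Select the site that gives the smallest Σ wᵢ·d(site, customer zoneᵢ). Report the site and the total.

Total weighted distance at each candidate:
  Y (0, 15): total = 4820
  W (13, 10): total = 3062
  Z (4, 8): total = 2581
  X (15, 7): total = 3257
Minimum is at Z with total 2581 blocks.

Z, total 2581 blocks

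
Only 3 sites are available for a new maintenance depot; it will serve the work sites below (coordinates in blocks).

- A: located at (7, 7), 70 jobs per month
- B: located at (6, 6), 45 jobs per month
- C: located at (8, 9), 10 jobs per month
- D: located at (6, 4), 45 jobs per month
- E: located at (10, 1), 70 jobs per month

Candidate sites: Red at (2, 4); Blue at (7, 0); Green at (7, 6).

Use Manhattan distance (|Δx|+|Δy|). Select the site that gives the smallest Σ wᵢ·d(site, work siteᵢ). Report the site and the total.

Green, total 850 blocks

Total weighted distance at each candidate:
  Red (2, 4): total = 1890
  Blue (7, 0): total = 1410
  Green (7, 6): total = 850
Minimum is at Green with total 850 blocks.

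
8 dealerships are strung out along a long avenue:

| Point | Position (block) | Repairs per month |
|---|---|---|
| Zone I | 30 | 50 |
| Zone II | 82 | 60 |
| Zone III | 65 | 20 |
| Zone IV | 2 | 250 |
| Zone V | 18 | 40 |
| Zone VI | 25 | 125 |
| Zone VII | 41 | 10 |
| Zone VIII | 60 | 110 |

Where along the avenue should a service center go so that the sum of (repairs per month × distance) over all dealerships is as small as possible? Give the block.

For a sum of weighted absolute distances on a line, the optimum is the weighted median (not the mean). Total weight W = 665; half-weight = 332.5.
Sort by position and accumulate weight:
  block 2 (Zone IV, w=250) → cum 250
  block 18 (Zone V, w=40) → cum 290
  block 25 (Zone VI, w=125) → cum 415  ≥ 332.5 → median here
  block 30 (Zone I, w=50) → cum 465
  block 41 (Zone VII, w=10) → cum 475
  block 60 (Zone VIII, w=110) → cum 585
  block 65 (Zone III, w=20) → cum 605
  block 82 (Zone II, w=60) → cum 665
Optimal location: block 25.

x = 25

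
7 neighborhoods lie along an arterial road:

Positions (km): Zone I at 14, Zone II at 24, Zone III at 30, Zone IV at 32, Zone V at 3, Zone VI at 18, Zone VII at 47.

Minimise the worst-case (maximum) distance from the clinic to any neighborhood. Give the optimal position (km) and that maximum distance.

The 1-center on a line is the midpoint of the two extreme points: leftmost at 3, rightmost at 47.
Optimal location = (3 + 47)/2 = 25; maximum distance = (47 − 3)/2 = 22.

location 25, max distance 22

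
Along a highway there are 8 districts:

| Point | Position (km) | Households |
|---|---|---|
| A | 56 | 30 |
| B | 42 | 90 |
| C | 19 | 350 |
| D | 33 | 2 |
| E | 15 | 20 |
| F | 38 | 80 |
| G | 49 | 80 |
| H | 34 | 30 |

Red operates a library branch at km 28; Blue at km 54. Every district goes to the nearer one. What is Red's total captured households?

482

The indifferent point is the midpoint (28+54)/2 = 41; districts left of it (closer to Red at 28) go to Red, those right go to Blue.
  E at 15 (w=20) → Red
  C at 19 (w=350) → Red
  D at 33 (w=2) → Red
  H at 34 (w=30) → Red
  F at 38 (w=80) → Red
  B at 42 (w=90) → Blue
  G at 49 (w=80) → Blue
  A at 56 (w=30) → Blue
Red captures 482; Blue captures 200.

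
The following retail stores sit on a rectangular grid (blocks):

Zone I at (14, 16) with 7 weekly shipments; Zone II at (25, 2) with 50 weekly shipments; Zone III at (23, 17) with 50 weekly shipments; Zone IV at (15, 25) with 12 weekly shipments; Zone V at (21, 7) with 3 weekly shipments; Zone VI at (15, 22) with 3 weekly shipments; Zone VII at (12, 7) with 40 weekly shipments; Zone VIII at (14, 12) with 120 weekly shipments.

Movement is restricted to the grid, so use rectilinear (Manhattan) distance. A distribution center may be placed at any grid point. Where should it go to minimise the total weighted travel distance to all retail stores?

(14, 12)

Manhattan distance separates: Σwᵢ(|x−xᵢ|+|y−yᵢ|) = Σwᵢ|x−xᵢ| + Σwᵢ|y−yᵢ|, so x and y are optimised independently as 1-D weighted medians.
Total weight W = 285; half = 142.5.
x-coordinate, sorted with cumulative weight:
  x=12 (Zone VII, w=40) cum 40
  x=14 (Zone I, w=7) cum 47
  x=14 (Zone VIII, w=120) cum 167  ← median
  x=15 (Zone IV, w=12) cum 179
  x=15 (Zone VI, w=3) cum 182
  x=21 (Zone V, w=3) cum 185
  x=23 (Zone III, w=50) cum 235
  x=25 (Zone II, w=50) cum 285
⇒ x* = 14
y-coordinate, sorted with cumulative weight:
  y=2 (Zone II, w=50) cum 50
  y=7 (Zone V, w=3) cum 53
  y=7 (Zone VII, w=40) cum 93
  y=12 (Zone VIII, w=120) cum 213  ← median
  y=16 (Zone I, w=7) cum 220
  y=17 (Zone III, w=50) cum 270
  y=22 (Zone VI, w=3) cum 273
  y=25 (Zone IV, w=12) cum 285
⇒ y* = 12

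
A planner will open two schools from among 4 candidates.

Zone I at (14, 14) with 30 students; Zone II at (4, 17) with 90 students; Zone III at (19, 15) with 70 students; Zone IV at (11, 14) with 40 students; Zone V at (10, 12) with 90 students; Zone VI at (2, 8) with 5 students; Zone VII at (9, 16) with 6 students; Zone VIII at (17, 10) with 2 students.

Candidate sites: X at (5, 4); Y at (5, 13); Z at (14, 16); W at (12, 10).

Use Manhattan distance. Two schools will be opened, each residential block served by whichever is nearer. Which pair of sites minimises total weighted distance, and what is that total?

Evaluate every pair (each demand assigned to the nearer of the two):
  {Y, Z}: total = 1758
  {Y, W}: total = 2122
  {Z, W}: total = 2130
  {X, Z}: total = 2473
  {X, Y}: total = 2797
  {X, W}: total = 2939
Best pair: {Y, Z} with total 1758.

{Y, Z}, total 1758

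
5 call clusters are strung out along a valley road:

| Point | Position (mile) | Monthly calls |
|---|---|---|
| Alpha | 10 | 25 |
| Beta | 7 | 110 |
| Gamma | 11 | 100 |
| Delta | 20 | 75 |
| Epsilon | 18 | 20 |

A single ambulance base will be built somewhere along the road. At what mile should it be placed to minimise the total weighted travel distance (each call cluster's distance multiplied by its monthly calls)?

For a sum of weighted absolute distances on a line, the optimum is the weighted median (not the mean). Total weight W = 330; half-weight = 165.
Sort by position and accumulate weight:
  mile 7 (Beta, w=110) → cum 110
  mile 10 (Alpha, w=25) → cum 135
  mile 11 (Gamma, w=100) → cum 235  ≥ 165 → median here
  mile 18 (Epsilon, w=20) → cum 255
  mile 20 (Delta, w=75) → cum 330
Optimal location: mile 11.

x = 11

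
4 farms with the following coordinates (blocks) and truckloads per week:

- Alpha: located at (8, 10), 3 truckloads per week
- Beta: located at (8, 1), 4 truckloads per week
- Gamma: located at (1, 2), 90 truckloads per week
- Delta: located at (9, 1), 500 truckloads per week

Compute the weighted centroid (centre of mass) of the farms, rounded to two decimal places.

The minimiser of Σwᵢ‖p−pᵢ‖² is the weighted centroid p* = (Σwᵢpᵢ)/(Σwᵢ).
Σwᵢ = 597.
Σwᵢxᵢ = 3·8 + 4·8 + 90·1 + 500·9 = 4646.
Σwᵢyᵢ = 3·10 + 4·1 + 90·2 + 500·1 = 714.
x* = 4646/597 = 7.78, y* = 714/597 = 1.20.

(7.78, 1.20)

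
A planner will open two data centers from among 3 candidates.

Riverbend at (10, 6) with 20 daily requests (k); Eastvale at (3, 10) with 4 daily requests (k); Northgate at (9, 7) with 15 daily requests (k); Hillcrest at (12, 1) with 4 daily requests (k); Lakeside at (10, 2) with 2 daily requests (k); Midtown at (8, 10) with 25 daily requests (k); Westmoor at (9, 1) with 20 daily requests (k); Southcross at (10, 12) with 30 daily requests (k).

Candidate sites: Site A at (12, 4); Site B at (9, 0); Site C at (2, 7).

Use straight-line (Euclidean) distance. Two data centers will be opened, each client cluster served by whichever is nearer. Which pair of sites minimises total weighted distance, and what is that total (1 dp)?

Evaluate every pair (each demand assigned to the nearer of the two):
  {Site A, Site B}: total = 627.6
  {Site A, Site C}: total = 650.5
  {Site B, Site C}: total = 727.2
Best pair: {Site A, Site B} with total 627.6.

{Site A, Site B}, total 627.6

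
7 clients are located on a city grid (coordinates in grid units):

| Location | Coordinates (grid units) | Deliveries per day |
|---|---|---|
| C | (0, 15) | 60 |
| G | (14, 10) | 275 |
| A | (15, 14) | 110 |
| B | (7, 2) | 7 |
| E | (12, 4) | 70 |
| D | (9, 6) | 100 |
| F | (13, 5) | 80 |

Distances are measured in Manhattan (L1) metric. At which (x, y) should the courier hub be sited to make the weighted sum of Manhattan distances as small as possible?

Manhattan distance separates: Σwᵢ(|x−xᵢ|+|y−yᵢ|) = Σwᵢ|x−xᵢ| + Σwᵢ|y−yᵢ|, so x and y are optimised independently as 1-D weighted medians.
Total weight W = 702; half = 351.
x-coordinate, sorted with cumulative weight:
  x=0 (C, w=60) cum 60
  x=7 (B, w=7) cum 67
  x=9 (D, w=100) cum 167
  x=12 (E, w=70) cum 237
  x=13 (F, w=80) cum 317
  x=14 (G, w=275) cum 592  ← median
  x=15 (A, w=110) cum 702
⇒ x* = 14
y-coordinate, sorted with cumulative weight:
  y=2 (B, w=7) cum 7
  y=4 (E, w=70) cum 77
  y=5 (F, w=80) cum 157
  y=6 (D, w=100) cum 257
  y=10 (G, w=275) cum 532  ← median
  y=14 (A, w=110) cum 642
  y=15 (C, w=60) cum 702
⇒ y* = 10

(14, 10)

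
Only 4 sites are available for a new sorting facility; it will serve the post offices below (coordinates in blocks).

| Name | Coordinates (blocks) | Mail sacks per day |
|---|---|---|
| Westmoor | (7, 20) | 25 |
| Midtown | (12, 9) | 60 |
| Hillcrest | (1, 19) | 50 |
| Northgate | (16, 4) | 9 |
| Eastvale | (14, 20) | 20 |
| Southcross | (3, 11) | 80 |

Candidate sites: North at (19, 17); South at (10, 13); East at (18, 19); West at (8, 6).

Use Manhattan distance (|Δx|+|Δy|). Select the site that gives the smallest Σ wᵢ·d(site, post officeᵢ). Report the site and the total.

South, total 2435 blocks

Total weighted distance at each candidate:
  North (19, 17): total = 4339
  South (10, 13): total = 2435
  East (18, 19): total = 4203
  West (8, 6): total = 3085
Minimum is at South with total 2435 blocks.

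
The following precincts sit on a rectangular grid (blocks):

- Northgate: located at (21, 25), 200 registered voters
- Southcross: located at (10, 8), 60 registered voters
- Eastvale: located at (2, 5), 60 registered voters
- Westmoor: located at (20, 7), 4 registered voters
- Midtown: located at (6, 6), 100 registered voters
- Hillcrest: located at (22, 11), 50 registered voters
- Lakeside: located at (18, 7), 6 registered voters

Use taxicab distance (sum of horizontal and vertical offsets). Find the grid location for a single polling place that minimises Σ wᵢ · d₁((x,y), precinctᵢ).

(21, 11)

Manhattan distance separates: Σwᵢ(|x−xᵢ|+|y−yᵢ|) = Σwᵢ|x−xᵢ| + Σwᵢ|y−yᵢ|, so x and y are optimised independently as 1-D weighted medians.
Total weight W = 480; half = 240.
x-coordinate, sorted with cumulative weight:
  x=2 (Eastvale, w=60) cum 60
  x=6 (Midtown, w=100) cum 160
  x=10 (Southcross, w=60) cum 220
  x=18 (Lakeside, w=6) cum 226
  x=20 (Westmoor, w=4) cum 230
  x=21 (Northgate, w=200) cum 430  ← median
  x=22 (Hillcrest, w=50) cum 480
⇒ x* = 21
y-coordinate, sorted with cumulative weight:
  y=5 (Eastvale, w=60) cum 60
  y=6 (Midtown, w=100) cum 160
  y=7 (Westmoor, w=4) cum 164
  y=7 (Lakeside, w=6) cum 170
  y=8 (Southcross, w=60) cum 230
  y=11 (Hillcrest, w=50) cum 280  ← median
  y=25 (Northgate, w=200) cum 480
⇒ y* = 11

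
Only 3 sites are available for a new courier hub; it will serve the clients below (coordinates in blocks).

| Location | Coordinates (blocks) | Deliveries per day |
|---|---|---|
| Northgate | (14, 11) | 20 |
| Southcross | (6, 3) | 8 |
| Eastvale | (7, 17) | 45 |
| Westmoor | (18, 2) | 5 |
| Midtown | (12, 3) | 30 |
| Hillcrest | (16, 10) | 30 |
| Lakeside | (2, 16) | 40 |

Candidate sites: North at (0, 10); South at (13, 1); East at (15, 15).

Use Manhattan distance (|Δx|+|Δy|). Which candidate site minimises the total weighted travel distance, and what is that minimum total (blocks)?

East, total 1988 blocks

Total weighted distance at each candidate:
  North (0, 10): total = 2534
  South (13, 1): total = 2802
  East (15, 15): total = 1988
Minimum is at East with total 1988 blocks.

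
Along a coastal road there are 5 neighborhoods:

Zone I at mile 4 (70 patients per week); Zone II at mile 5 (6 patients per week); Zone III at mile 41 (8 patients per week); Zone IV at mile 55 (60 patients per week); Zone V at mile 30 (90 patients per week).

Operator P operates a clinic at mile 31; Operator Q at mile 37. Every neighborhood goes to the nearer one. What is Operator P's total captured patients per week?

The indifferent point is the midpoint (31+37)/2 = 34; neighborhoods left of it (closer to Operator P at 31) go to Operator P, those right go to Operator Q.
  Zone I at 4 (w=70) → Operator P
  Zone II at 5 (w=6) → Operator P
  Zone V at 30 (w=90) → Operator P
  Zone III at 41 (w=8) → Operator Q
  Zone IV at 55 (w=60) → Operator Q
Operator P captures 166; Operator Q captures 68.

166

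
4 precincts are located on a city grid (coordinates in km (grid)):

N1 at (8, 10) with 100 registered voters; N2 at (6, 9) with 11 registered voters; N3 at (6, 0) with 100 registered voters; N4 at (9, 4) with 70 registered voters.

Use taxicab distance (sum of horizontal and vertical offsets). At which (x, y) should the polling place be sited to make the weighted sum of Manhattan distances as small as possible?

Manhattan distance separates: Σwᵢ(|x−xᵢ|+|y−yᵢ|) = Σwᵢ|x−xᵢ| + Σwᵢ|y−yᵢ|, so x and y are optimised independently as 1-D weighted medians.
Total weight W = 281; half = 140.5.
x-coordinate, sorted with cumulative weight:
  x=6 (N2, w=11) cum 11
  x=6 (N3, w=100) cum 111
  x=8 (N1, w=100) cum 211  ← median
  x=9 (N4, w=70) cum 281
⇒ x* = 8
y-coordinate, sorted with cumulative weight:
  y=0 (N3, w=100) cum 100
  y=4 (N4, w=70) cum 170  ← median
  y=9 (N2, w=11) cum 181
  y=10 (N1, w=100) cum 281
⇒ y* = 4

(8, 4)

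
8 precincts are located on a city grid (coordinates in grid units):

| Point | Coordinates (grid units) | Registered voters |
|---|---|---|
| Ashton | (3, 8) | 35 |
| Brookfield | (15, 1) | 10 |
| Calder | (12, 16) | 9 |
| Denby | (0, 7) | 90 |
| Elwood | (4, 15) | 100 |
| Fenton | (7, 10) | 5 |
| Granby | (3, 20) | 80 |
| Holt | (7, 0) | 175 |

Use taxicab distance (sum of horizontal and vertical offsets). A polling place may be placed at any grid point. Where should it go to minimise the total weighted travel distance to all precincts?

Manhattan distance separates: Σwᵢ(|x−xᵢ|+|y−yᵢ|) = Σwᵢ|x−xᵢ| + Σwᵢ|y−yᵢ|, so x and y are optimised independently as 1-D weighted medians.
Total weight W = 504; half = 252.
x-coordinate, sorted with cumulative weight:
  x=0 (Denby, w=90) cum 90
  x=3 (Ashton, w=35) cum 125
  x=3 (Granby, w=80) cum 205
  x=4 (Elwood, w=100) cum 305  ← median
  x=7 (Fenton, w=5) cum 310
  x=7 (Holt, w=175) cum 485
  x=12 (Calder, w=9) cum 494
  x=15 (Brookfield, w=10) cum 504
⇒ x* = 4
y-coordinate, sorted with cumulative weight:
  y=0 (Holt, w=175) cum 175
  y=1 (Brookfield, w=10) cum 185
  y=7 (Denby, w=90) cum 275  ← median
  y=8 (Ashton, w=35) cum 310
  y=10 (Fenton, w=5) cum 315
  y=15 (Elwood, w=100) cum 415
  y=16 (Calder, w=9) cum 424
  y=20 (Granby, w=80) cum 504
⇒ y* = 7

(4, 7)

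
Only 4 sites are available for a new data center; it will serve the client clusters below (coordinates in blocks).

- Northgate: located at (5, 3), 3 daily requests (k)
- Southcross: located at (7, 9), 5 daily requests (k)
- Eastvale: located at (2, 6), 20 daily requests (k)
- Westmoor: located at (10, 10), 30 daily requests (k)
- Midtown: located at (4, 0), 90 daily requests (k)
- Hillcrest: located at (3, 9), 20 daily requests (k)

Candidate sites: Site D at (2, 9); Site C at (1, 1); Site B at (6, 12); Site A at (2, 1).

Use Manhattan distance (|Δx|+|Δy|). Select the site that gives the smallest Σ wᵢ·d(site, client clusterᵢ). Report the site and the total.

Total weighted distance at each candidate:
  Site D (2, 9): total = 1392
  Site C (1, 1): total = 1308
  Site B (6, 12): total = 1810
  Site A (2, 1): total = 1140
Minimum is at Site A with total 1140 blocks.

Site A, total 1140 blocks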